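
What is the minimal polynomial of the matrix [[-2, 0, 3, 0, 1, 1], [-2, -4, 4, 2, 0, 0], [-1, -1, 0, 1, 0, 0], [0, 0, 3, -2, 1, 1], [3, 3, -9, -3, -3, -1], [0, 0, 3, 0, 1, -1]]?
m_A(x) = (x + 2)^2

The characteristic polynomial factors as (x + 2)^6. The minimal polynomial is ∏(x - λ)^{k_λ} where k_λ is the size of the largest Jordan block at λ.

For λ = -2: rank(A + 2I) = 2, and the largest Jordan block has size 2 (the smallest k with rank((A + 2I)^k) = rank((A + 2I)^(k+1))).

So m_A(x) = (x + 2)^2.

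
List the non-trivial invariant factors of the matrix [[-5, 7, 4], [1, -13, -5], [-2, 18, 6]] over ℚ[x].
(x + 4)^3

The Jordan structure of A has elementary divisors (x + 4)^3. Arranging the block sizes at each eigenvalue in decreasing order and taking row products gives the invariant factors.

Invariant factors (smallest first, each dividing the next): (x + 4)^3.

Check: the last factor (x + 4)^3 is the minimal polynomial, and the product (x + 4)^3 is the characteristic polynomial.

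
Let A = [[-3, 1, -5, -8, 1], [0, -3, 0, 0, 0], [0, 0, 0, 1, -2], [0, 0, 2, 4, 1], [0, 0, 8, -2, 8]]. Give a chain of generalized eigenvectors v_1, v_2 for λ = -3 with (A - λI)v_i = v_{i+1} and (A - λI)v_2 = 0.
We seek v_1 ∈ ker((A + 3I)^2) \ ker(A + 3I), then set v_{i+1} = (A + 3I) v_i.

One such chain is v_1 = [[-3, 1, 0, 0, 0]]^T, v_2 = [[1, 0, 0, 0, 0]]^T. Check: (A + 3I) v_2 = [[0, 0, 0, 0, 0]]^T = 0.

v_1 = [[-3, 1, 0, 0, 0]]^T, v_2 = [[1, 0, 0, 0, 0]]^T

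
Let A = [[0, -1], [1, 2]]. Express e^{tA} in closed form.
A has Jordan form J = [[1, 1], [0, 1]] with A = PJP^{-1}, so e^{tA} = P e^{tJ} P^{-1}.

For a Jordan block J_k(λ), e^{tJ_k(λ)} = e^{λt} · (I + tN + t^2 N^2/2! + ... + t^{k-1} N^{k-1}/(k-1)!) where N is the nilpotent superdiagonal part.

Assembling the blocks and conjugating back gives the entries of e^{tA} as shown above.

e^{tA} = [[(1 - t)*e^{t}, -t*e^{t}], [t*e^{t}, (t + 1)*e^{t}]]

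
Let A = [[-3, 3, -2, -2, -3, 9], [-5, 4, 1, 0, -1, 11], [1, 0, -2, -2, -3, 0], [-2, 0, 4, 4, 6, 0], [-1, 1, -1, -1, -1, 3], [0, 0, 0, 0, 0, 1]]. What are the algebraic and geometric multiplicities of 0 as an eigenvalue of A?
The characteristic polynomial is x^3(x - 1)^3, so the factor x appears with exponent 3: the algebraic multiplicity is 3.

rank(A) = 5, so the eigenspace has dimension 6 - 5 = 1: the geometric multiplicity is 1.

Since 1 < 3, A is not diagonalizable.

algebraic multiplicity 3, geometric multiplicity 1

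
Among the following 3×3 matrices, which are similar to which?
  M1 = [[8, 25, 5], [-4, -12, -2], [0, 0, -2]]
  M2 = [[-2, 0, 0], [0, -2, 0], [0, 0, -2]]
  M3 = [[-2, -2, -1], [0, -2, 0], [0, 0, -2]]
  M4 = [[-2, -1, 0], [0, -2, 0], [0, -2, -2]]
2 classes: {M1, M3, M4}, {M2}

Characteristic polynomials: χ_{M1} = (x + 2)^3, χ_{M2} = (x + 2)^3, χ_{M3} = (x + 2)^3, χ_{M4} = (x + 2)^3.

{M1, M3, M4}: invariant factors x + 2, (x + 2)^2.

{M2}: invariant factors x + 2, x + 2, x + 2.

Matrices are similar if and only if their invariant-factor lists agree; the partition into similarity classes is {M1, M3, M4}, {M2}.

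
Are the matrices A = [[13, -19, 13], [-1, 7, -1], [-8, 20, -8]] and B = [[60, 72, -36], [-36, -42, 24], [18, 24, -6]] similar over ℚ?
No.

Both have characteristic polynomial x(x - 6)^2, but the minimal polynomial of A is x(x - 6)^2 while the minimal polynomial of B is x(x - 6). The minimal polynomial is a similarity invariant, so A and B are not similar.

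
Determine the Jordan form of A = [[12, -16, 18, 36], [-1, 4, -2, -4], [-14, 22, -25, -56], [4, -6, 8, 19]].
J = [[2, 1, 0, 0], [0, 2, 0, 0], [0, 0, 3, 0], [0, 0, 0, 3]]

The characteristic polynomial is det(xI - A) = (x - 3)^2(x - 2)^2, so the eigenvalues are 2 (algebraic multiplicity 2), 3 (algebraic multiplicity 2).

For λ = 2: rank(A - 2I) = 3, rank((A - 2I)^2) = 2. The eigenspace has dimension 4 - 3 = 1, so there is 1 Jordan block; the rank sequence gives block sizes [2].

For λ = 3: rank(A - 3I) = 2. The eigenspace has dimension 4 - 2 = 2, so there are 2 Jordan blocks; the rank sequence gives block sizes [1, 1].

Assembling the blocks gives the Jordan form J above.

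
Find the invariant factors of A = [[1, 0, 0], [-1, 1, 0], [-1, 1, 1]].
(x - 1)^3

The Jordan structure of A has elementary divisors (x - 1)^3. Arranging the block sizes at each eigenvalue in decreasing order and taking row products gives the invariant factors.

Invariant factors (smallest first, each dividing the next): (x - 1)^3.

Check: the last factor (x - 1)^3 is the minimal polynomial, and the product (x - 1)^3 is the characteristic polynomial.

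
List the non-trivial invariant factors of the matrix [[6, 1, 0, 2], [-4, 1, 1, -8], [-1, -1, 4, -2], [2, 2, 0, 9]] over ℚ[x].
x - 5, (x - 5)^3

The Jordan structure of A has elementary divisors (x - 5)^3, (x - 5). Arranging the block sizes at each eigenvalue in decreasing order and taking row products gives the invariant factors.

Invariant factors (smallest first, each dividing the next): x - 5, (x - 5)^3.

Check: the last factor (x - 5)^3 is the minimal polynomial, and the product (x - 5)^4 is the characteristic polynomial.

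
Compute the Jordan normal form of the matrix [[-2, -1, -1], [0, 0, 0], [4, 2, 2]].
J = [[0, 1, 0], [0, 0, 0], [0, 0, 0]]

The characteristic polynomial is det(xI - A) = x^3, so the eigenvalues are 0 (algebraic multiplicity 3).

For λ = 0: rank(A) = 1, rank(A^2) = 0. The eigenspace has dimension 3 - 1 = 2, so there are 2 Jordan blocks; the rank sequence gives block sizes [2, 1].

Assembling the blocks gives the Jordan form J above.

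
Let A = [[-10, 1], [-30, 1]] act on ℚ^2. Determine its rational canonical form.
The invariant factors of A (the non-unit diagonal entries of the Smith normal form of xI - A over ℚ[x]) are (x + 4)(x + 5), each dividing the next. The characteristic polynomial is their product, (x + 4)(x + 5).

The rational canonical form is the block-diagonal matrix of companion matrices C(f_i):
R = [[0, -20], [1, -9]].

R = [[0, -20], [1, -9]]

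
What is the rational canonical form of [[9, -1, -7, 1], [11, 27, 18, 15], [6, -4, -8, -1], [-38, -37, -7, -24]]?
The invariant factors of A (the non-unit diagonal entries of the Smith normal form of xI - A over ℚ[x]) are (x - 5)(x - 1)(x + 1)^2, each dividing the next. The characteristic polynomial is their product, (x - 5)(x - 1)(x + 1)^2.

The rational canonical form is the block-diagonal matrix of companion matrices C(f_i):
R = [[0, 0, 0, -5], [1, 0, 0, -4], [0, 1, 0, 6], [0, 0, 1, 4]].

R = [[0, 0, 0, -5], [1, 0, 0, -4], [0, 1, 0, 6], [0, 0, 1, 4]]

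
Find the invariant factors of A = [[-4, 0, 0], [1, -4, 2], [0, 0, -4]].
The Jordan structure of A has elementary divisors (x + 4)^2, (x + 4). Arranging the block sizes at each eigenvalue in decreasing order and taking row products gives the invariant factors.

Invariant factors (smallest first, each dividing the next): x + 4, (x + 4)^2.

Check: the last factor (x + 4)^2 is the minimal polynomial, and the product (x + 4)^3 is the characteristic polynomial.

x + 4, (x + 4)^2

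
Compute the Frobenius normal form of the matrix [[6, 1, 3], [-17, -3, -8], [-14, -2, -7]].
The invariant factors of A (the non-unit diagonal entries of the Smith normal form of xI - A over ℚ[x]) are (x + 1)(x^2 + 3x + 1), each dividing the next. The characteristic polynomial is their product, (x + 1)(x^2 + 3x + 1).

The rational canonical form is the block-diagonal matrix of companion matrices C(f_i):
R = [[0, 0, -1], [1, 0, -4], [0, 1, -4]].

Note the characteristic polynomial does not split into linear factors over ℚ, so A has no Jordan form over ℚ; the rational canonical form exists over any field.

R = [[0, 0, -1], [1, 0, -4], [0, 1, -4]]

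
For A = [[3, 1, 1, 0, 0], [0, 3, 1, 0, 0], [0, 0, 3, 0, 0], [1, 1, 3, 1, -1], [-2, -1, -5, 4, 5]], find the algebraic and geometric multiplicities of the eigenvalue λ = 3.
The characteristic polynomial is (x - 3)^5, so the factor x - 3 appears with exponent 5: the algebraic multiplicity is 5.

rank(A - 3I) = 3, so the eigenspace has dimension 5 - 3 = 2: the geometric multiplicity is 2.

Since 2 < 5, A is not diagonalizable.

algebraic multiplicity 5, geometric multiplicity 2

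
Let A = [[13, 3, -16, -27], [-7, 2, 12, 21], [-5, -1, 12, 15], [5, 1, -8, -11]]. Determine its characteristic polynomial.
χ_A(x) = (x - 4)^4

xI - A = [[x - 13, -3, 16, 27], [7, x - 2, -12, -21], [5, 1, x - 12, -15], [-5, -1, 8, x + 11]].

Expanding det(xI - A) along the first row:
det(xI - A) = + (x - 13)·det([[x - 2, -12, -21], [1, x - 12, -15], [-1, 8, x + 11]]) - (-3)·det([[7, -12, -21], [5, x - 12, -15], [-5, 8, x + 11]]) + (16)·det([[7, x - 2, -21], [5, 1, -15], [-5, -1, x + 11]]) - (27)·det([[7, x - 2, -12], [5, 1, x - 12], [-5, -1, 8]]).

Evaluating gives χ_A(x) = x^4 - 16x^3 + 96x^2 - 256x + 256 = (x - 4)^4.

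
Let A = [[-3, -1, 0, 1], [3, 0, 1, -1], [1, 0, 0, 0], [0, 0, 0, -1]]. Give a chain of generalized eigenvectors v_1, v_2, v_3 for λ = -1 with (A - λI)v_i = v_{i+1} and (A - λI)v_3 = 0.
v_1 = [[-1, 1, 1, 0]]^T, v_2 = [[1, -1, 0, 0]]^T, v_3 = [[-1, 2, 1, 0]]^T

We seek v_1 ∈ ker((A + I)^3) \ ker((A + I)^2), then set v_{i+1} = (A + I) v_i.

One such chain is v_1 = [[-1, 1, 1, 0]]^T, v_2 = [[1, -1, 0, 0]]^T, v_3 = [[-1, 2, 1, 0]]^T. Check: (A + I) v_3 = [[0, 0, 0, 0]]^T = 0.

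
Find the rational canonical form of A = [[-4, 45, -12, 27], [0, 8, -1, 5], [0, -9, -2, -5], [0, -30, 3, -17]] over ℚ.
The invariant factors of A (the non-unit diagonal entries of the Smith normal form of xI - A over ℚ[x]) are x + 4, (x + 2)(x + 4)(x + 5), each dividing the next. The characteristic polynomial is their product, (x + 2)(x + 4)^2(x + 5).

The rational canonical form is the block-diagonal matrix of companion matrices C(f_i):
R = [[-4, 0, 0, 0], [0, 0, 0, -40], [0, 1, 0, -38], [0, 0, 1, -11]].

R = [[-4, 0, 0, 0], [0, 0, 0, -40], [0, 1, 0, -38], [0, 0, 1, -11]]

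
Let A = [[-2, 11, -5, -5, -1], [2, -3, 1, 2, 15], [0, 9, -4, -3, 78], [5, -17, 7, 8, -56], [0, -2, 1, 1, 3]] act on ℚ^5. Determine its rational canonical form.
R = [[0, 0, 0, 0, -72], [1, 0, 0, 0, 12], [0, 1, 0, 0, -8], [0, 0, 1, 0, -8], [0, 0, 0, 1, 2]]

The invariant factors of A (the non-unit diagonal entries of the Smith normal form of xI - A over ℚ[x]) are (x + 2)(x^2 - 2x + 6)^2, each dividing the next. The characteristic polynomial is their product, (x + 2)(x^2 - 2x + 6)^2.

The rational canonical form is the block-diagonal matrix of companion matrices C(f_i):
R = [[0, 0, 0, 0, -72], [1, 0, 0, 0, 12], [0, 1, 0, 0, -8], [0, 0, 1, 0, -8], [0, 0, 0, 1, 2]].

Note the characteristic polynomial does not split into linear factors over ℚ, so A has no Jordan form over ℚ; the rational canonical form exists over any field.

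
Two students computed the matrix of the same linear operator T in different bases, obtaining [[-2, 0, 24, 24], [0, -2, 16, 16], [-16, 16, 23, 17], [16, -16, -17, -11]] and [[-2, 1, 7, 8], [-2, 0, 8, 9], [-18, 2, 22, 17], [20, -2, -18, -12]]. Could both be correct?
Both have characteristic polynomial (x - 6)^2(x + 2)^2, but the minimal polynomial of A is (x - 6)^2(x + 2) while the minimal polynomial of B is (x - 6)^2(x + 2)^2. The minimal polynomial is a similarity invariant, so A and B are not similar.

No.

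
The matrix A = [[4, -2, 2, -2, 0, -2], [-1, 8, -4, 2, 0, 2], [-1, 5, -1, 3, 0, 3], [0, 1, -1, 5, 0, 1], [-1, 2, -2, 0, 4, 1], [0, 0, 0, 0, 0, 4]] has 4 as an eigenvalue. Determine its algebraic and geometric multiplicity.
The characteristic polynomial is (x - 4)^6, so the factor x - 4 appears with exponent 6: the algebraic multiplicity is 6.

rank(A - 4I) = 3, so the eigenspace has dimension 6 - 3 = 3: the geometric multiplicity is 3.

Since 3 < 6, A is not diagonalizable.

algebraic multiplicity 6, geometric multiplicity 3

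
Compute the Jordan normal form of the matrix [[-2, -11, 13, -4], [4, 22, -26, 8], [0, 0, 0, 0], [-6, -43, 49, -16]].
J = [[0, 1, 0, 0], [0, 0, 0, 0], [0, 0, 0, 0], [0, 0, 0, 4]]

The characteristic polynomial is det(xI - A) = x^3(x - 4), so the eigenvalues are 0 (algebraic multiplicity 3), 4 (algebraic multiplicity 1).

For λ = 0: rank(A) = 2, rank(A^2) = 1. The eigenspace has dimension 4 - 2 = 2, so there are 2 Jordan blocks; the rank sequence gives block sizes [2, 1].

For λ = 4: algebraic multiplicity 1 gives one 1×1 block.

Assembling the blocks gives the Jordan form J above.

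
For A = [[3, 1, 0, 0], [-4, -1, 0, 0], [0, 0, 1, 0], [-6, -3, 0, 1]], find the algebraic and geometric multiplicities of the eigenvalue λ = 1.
The characteristic polynomial is (x - 1)^4, so the factor x - 1 appears with exponent 4: the algebraic multiplicity is 4.

rank(A - I) = 1, so the eigenspace has dimension 4 - 1 = 3: the geometric multiplicity is 3.

Since 3 < 4, A is not diagonalizable.

algebraic multiplicity 4, geometric multiplicity 3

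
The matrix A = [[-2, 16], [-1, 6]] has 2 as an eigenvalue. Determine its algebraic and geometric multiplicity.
algebraic multiplicity 2, geometric multiplicity 1

The characteristic polynomial is (x - 2)^2, so the factor x - 2 appears with exponent 2: the algebraic multiplicity is 2.

rank(A - 2I) = 1, so the eigenspace has dimension 2 - 1 = 1: the geometric multiplicity is 1.

Since 1 < 2, A is not diagonalizable.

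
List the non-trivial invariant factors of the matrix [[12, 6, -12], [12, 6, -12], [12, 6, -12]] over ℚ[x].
x, x(x - 6)

The Jordan structure of A has elementary divisors x, x, (x - 6). Arranging the block sizes at each eigenvalue in decreasing order and taking row products gives the invariant factors.

Invariant factors (smallest first, each dividing the next): x, x(x - 6).

Check: the last factor x(x - 6) is the minimal polynomial, and the product x^2(x - 6) is the characteristic polynomial.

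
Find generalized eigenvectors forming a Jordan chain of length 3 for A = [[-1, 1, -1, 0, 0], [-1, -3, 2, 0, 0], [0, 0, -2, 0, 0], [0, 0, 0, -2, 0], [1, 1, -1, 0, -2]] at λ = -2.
v_1 = [[0, 1, 1, 0, 2]]^T, v_2 = [[0, 1, 0, 0, 0]]^T, v_3 = [[1, -1, 0, 0, 1]]^T

We seek v_1 ∈ ker((A + 2I)^3) \ ker((A + 2I)^2), then set v_{i+1} = (A + 2I) v_i.

One such chain is v_1 = [[0, 1, 1, 0, 2]]^T, v_2 = [[0, 1, 0, 0, 0]]^T, v_3 = [[1, -1, 0, 0, 1]]^T. Check: (A + 2I) v_3 = [[0, 0, 0, 0, 0]]^T = 0.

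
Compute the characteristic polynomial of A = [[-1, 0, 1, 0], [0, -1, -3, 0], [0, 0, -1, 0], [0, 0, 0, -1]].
xI - A = [[x + 1, 0, -1, 0], [0, x + 1, 3, 0], [0, 0, x + 1, 0], [0, 0, 0, x + 1]].

Expanding det(xI - A) along the first row:
det(xI - A) = + (x + 1)·det([[x + 1, 3, 0], [0, x + 1, 0], [0, 0, x + 1]]) - (0)·det([[0, 3, 0], [0, x + 1, 0], [0, 0, x + 1]]) + (-1)·det([[0, x + 1, 0], [0, 0, 0], [0, 0, x + 1]]) - (0)·det([[0, x + 1, 3], [0, 0, x + 1], [0, 0, 0]]).

Evaluating gives χ_A(x) = x^4 + 4x^3 + 6x^2 + 4x + 1 = (x + 1)^4.

χ_A(x) = (x + 1)^4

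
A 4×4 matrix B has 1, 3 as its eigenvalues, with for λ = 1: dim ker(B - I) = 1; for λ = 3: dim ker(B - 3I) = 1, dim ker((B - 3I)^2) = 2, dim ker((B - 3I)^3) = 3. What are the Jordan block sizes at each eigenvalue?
λ = 1: successive nullity increments [1] count blocks of size ≥ k; block sizes are [1].
λ = 3: successive nullity increments [1, 1, 1] count blocks of size ≥ k; block sizes are [3].

Jordan blocks: (1, 1), (3, 3)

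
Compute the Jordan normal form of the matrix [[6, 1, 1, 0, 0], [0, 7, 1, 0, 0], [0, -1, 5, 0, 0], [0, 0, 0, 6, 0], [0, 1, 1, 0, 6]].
J = [[6, 1, 0, 0, 0], [0, 6, 0, 0, 0], [0, 0, 6, 0, 0], [0, 0, 0, 6, 0], [0, 0, 0, 0, 6]]

The characteristic polynomial is det(xI - A) = (x - 6)^5, so the eigenvalues are 6 (algebraic multiplicity 5).

For λ = 6: rank(A - 6I) = 1, rank((A - 6I)^2) = 0. The eigenspace has dimension 5 - 1 = 4, so there are 4 Jordan blocks; the rank sequence gives block sizes [2, 1, 1, 1].

Assembling the blocks gives the Jordan form J above.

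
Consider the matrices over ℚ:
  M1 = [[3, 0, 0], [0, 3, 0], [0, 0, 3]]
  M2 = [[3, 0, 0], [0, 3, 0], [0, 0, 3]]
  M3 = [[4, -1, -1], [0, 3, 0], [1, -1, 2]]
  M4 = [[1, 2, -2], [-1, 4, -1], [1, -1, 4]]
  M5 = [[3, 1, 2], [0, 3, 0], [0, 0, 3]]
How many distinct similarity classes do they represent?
Characteristic polynomials: χ_{M1} = (x - 3)^3, χ_{M2} = (x - 3)^3, χ_{M3} = (x - 3)^3, χ_{M4} = (x - 3)^3, χ_{M5} = (x - 3)^3.

{M1, M2}: invariant factors x - 3, x - 3, x - 3.

{M3, M4, M5}: invariant factors x - 3, (x - 3)^2.

Matrices are similar if and only if their invariant-factor lists agree; the partition into similarity classes is {M1, M2}, {M3, M4, M5}.

2 classes: {M1, M2}, {M3, M4, M5}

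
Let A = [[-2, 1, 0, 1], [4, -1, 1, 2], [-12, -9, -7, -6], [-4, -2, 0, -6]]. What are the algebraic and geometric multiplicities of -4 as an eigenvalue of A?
algebraic multiplicity 4, geometric multiplicity 2

The characteristic polynomial is (x + 4)^4, so the factor x + 4 appears with exponent 4: the algebraic multiplicity is 4.

rank(A + 4I) = 2, so the eigenspace has dimension 4 - 2 = 2: the geometric multiplicity is 2.

Since 2 < 4, A is not diagonalizable.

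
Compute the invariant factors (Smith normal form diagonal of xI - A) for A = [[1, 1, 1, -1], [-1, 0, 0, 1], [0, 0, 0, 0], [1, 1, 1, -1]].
The Jordan structure of A has elementary divisors x^3, x. Arranging the block sizes at each eigenvalue in decreasing order and taking row products gives the invariant factors.

Invariant factors (smallest first, each dividing the next): x, x^3.

Check: the last factor x^3 is the minimal polynomial, and the product x^4 is the characteristic polynomial.

x, x^3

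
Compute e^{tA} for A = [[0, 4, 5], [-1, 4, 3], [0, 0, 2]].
e^{tA} = [[(1 - 2*t)*e^{2*t}, 4*t*e^{2*t}, t*(t + 5)*e^{2*t}], [-t*e^{2*t}, (2*t + 1)*e^{2*t}, t*(t + 6)*e^{2*t}/2], [0, 0, e^{2*t}]]

A has Jordan form J = [[2, 1, 0], [0, 2, 1], [0, 0, 2]] with A = PJP^{-1}, so e^{tA} = P e^{tJ} P^{-1}.

For a Jordan block J_k(λ), e^{tJ_k(λ)} = e^{λt} · (I + tN + t^2 N^2/2! + ... + t^{k-1} N^{k-1}/(k-1)!) where N is the nilpotent superdiagonal part.

Assembling the blocks and conjugating back gives the entries of e^{tA} as shown above.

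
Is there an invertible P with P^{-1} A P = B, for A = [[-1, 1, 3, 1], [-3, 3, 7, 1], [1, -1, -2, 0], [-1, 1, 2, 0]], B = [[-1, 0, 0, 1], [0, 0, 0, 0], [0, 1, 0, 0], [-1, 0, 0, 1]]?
Yes.

Two matrices over a field are similar if and only if they have the same invariant factors.

Both A and B have characteristic polynomial x^4 and minimal polynomial x^2. Computing further, both have invariant factors x^2, x^2. Hence A and B are similar.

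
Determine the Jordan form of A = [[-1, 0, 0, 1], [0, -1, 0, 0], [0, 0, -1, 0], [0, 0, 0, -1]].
J = [[-1, 1, 0, 0], [0, -1, 0, 0], [0, 0, -1, 0], [0, 0, 0, -1]]

The characteristic polynomial is det(xI - A) = (x + 1)^4, so the eigenvalues are -1 (algebraic multiplicity 4).

For λ = -1: rank(A + I) = 1, rank((A + I)^2) = 0. The eigenspace has dimension 4 - 1 = 3, so there are 3 Jordan blocks; the rank sequence gives block sizes [2, 1, 1].

Assembling the blocks gives the Jordan form J above.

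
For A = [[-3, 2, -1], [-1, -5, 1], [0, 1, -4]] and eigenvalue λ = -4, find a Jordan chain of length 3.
We seek v_1 ∈ ker((A + 4I)^3) \ ker((A + 4I)^2), then set v_{i+1} = (A + 4I) v_i.

One such chain is v_1 = [[0, 1, 2]]^T, v_2 = [[0, 1, 1]]^T, v_3 = [[1, 0, 1]]^T. Check: (A + 4I) v_3 = [[0, 0, 0]]^T = 0.

v_1 = [[0, 1, 2]]^T, v_2 = [[0, 1, 1]]^T, v_3 = [[1, 0, 1]]^T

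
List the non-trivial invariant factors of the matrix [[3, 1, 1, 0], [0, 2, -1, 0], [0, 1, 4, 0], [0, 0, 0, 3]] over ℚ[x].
x - 3, x - 3, (x - 3)^2

The Jordan structure of A has elementary divisors (x - 3)^2, (x - 3), (x - 3). Arranging the block sizes at each eigenvalue in decreasing order and taking row products gives the invariant factors.

Invariant factors (smallest first, each dividing the next): x - 3, x - 3, (x - 3)^2.

Check: the last factor (x - 3)^2 is the minimal polynomial, and the product (x - 3)^4 is the characteristic polynomial.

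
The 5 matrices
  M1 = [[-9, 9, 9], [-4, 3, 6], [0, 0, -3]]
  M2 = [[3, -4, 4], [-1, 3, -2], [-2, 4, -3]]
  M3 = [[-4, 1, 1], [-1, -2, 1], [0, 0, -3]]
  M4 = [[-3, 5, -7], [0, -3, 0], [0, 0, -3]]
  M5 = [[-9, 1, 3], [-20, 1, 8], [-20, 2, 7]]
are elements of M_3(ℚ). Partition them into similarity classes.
3 classes: {M1, M3, M4}, {M2}, {M5}

Characteristic polynomials: χ_{M1} = (x + 3)^3, χ_{M2} = (x - 1)^3, χ_{M3} = (x + 3)^3, χ_{M4} = (x + 3)^3, χ_{M5} = (x - 1)(x + 1)^2.

{M1, M3, M4}: invariant factors x + 3, (x + 3)^2.

{M2}: invariant factors x - 1, (x - 1)^2.

{M5}: invariant factors (x - 1)(x + 1)^2.

Matrices are similar if and only if their invariant-factor lists agree; the partition into similarity classes is {M1, M3, M4}, {M2}, {M5}.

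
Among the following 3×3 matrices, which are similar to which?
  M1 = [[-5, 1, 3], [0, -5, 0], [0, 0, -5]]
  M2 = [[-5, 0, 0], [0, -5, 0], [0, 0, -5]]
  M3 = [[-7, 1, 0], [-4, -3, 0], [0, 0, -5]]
2 classes: {M1, M3}, {M2}

Characteristic polynomials: χ_{M1} = (x + 5)^3, χ_{M2} = (x + 5)^3, χ_{M3} = (x + 5)^3.

{M1, M3}: invariant factors x + 5, (x + 5)^2.

{M2}: invariant factors x + 5, x + 5, x + 5.

Matrices are similar if and only if their invariant-factor lists agree; the partition into similarity classes is {M1, M3}, {M2}.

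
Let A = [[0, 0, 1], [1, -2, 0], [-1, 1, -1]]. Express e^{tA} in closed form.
e^{tA} = [[(t + 1)*e^{-t}, t^2*e^{-t}/2, t*(t + 2)*e^{-t}/2], [t*e^{-t}, (t^2/2 - t + 1)*e^{-t}, t^2*e^{-t}/2], [-t*e^{-t}, t*(2 - t)*e^{-t}/2, (2 - t^2)*e^{-t}/2]]

A has Jordan form J = [[-1, 1, 0], [0, -1, 1], [0, 0, -1]] with A = PJP^{-1}, so e^{tA} = P e^{tJ} P^{-1}.

For a Jordan block J_k(λ), e^{tJ_k(λ)} = e^{λt} · (I + tN + t^2 N^2/2! + ... + t^{k-1} N^{k-1}/(k-1)!) where N is the nilpotent superdiagonal part.

Assembling the blocks and conjugating back gives the entries of e^{tA} as shown above.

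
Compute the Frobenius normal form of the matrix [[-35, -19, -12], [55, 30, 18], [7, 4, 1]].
The invariant factors of A (the non-unit diagonal entries of the Smith normal form of xI - A over ℚ[x]) are (x + 1)(x^2 + 3x - 1), each dividing the next. The characteristic polynomial is their product, (x + 1)(x^2 + 3x - 1).

The rational canonical form is the block-diagonal matrix of companion matrices C(f_i):
R = [[0, 0, 1], [1, 0, -2], [0, 1, -4]].

Note the characteristic polynomial does not split into linear factors over ℚ, so A has no Jordan form over ℚ; the rational canonical form exists over any field.

R = [[0, 0, 1], [1, 0, -2], [0, 1, -4]]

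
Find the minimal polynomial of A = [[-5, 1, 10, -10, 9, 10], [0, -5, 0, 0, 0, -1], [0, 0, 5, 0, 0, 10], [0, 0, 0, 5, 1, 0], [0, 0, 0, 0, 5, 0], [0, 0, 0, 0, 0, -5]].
The characteristic polynomial factors as (x - 5)^3(x + 5)^3. The minimal polynomial is ∏(x - λ)^{k_λ} where k_λ is the size of the largest Jordan block at λ.

For λ = -5: rank(A + 5I) = 5, and the largest Jordan block has size 3 (the smallest k with rank((A + 5I)^k) = rank((A + 5I)^(k+1))).
For λ = 5: rank(A - 5I) = 4, and the largest Jordan block has size 2 (the smallest k with rank((A - 5I)^k) = rank((A - 5I)^(k+1))).

So m_A(x) = (x - 5)^2(x + 5)^3.

m_A(x) = (x - 5)^2(x + 5)^3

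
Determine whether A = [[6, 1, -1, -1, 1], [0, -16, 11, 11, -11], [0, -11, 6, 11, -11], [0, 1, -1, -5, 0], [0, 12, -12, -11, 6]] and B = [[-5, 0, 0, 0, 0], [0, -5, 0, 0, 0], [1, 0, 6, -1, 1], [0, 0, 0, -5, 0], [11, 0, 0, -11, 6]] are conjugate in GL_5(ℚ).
Both have characteristic polynomial (x - 6)^2(x + 5)^3, but the minimal polynomial of A is (x - 6)^2(x + 5)^2 while the minimal polynomial of B is (x - 6)^2(x + 5). The minimal polynomial is a similarity invariant, so A and B are not similar.

No.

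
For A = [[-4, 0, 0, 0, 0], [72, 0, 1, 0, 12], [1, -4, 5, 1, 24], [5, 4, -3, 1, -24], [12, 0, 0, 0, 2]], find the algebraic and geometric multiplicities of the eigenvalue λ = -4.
The characteristic polynomial is (x - 2)^4(x + 4), so the factor x + 4 appears with exponent 1: the algebraic multiplicity is 1.

rank(A + 4I) = 4, so the eigenspace has dimension 5 - 4 = 1: the geometric multiplicity is 1.

algebraic multiplicity 1, geometric multiplicity 1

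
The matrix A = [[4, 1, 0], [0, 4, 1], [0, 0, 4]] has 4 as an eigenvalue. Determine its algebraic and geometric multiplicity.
algebraic multiplicity 3, geometric multiplicity 1

The characteristic polynomial is (x - 4)^3, so the factor x - 4 appears with exponent 3: the algebraic multiplicity is 3.

rank(A - 4I) = 2, so the eigenspace has dimension 3 - 2 = 1: the geometric multiplicity is 1.

Since 1 < 3, A is not diagonalizable.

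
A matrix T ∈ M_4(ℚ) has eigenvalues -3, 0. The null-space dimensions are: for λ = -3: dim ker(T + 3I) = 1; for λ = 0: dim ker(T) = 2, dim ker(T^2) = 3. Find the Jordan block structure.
λ = -3: successive nullity increments [1] count blocks of size ≥ k; block sizes are [1].
λ = 0: successive nullity increments [2, 1] count blocks of size ≥ k; block sizes are [2, 1].

Jordan blocks: (-3, 1), (0, 2), (0, 1)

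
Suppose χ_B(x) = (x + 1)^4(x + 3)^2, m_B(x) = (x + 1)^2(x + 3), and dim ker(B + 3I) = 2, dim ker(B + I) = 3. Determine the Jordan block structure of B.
Jordan blocks: (-3, 1), (-3, 1), (-1, 2), (-1, 1), (-1, 1)

λ = -3: algebraic multiplicity 2 (exponent in χ_B), largest block size 1 (exponent in m_B), 2 blocks (geometric multiplicity). These force block sizes [1, 1].
λ = -1: algebraic multiplicity 4 (exponent in χ_B), largest block size 2 (exponent in m_B), 3 blocks (geometric multiplicity). These force block sizes [2, 1, 1].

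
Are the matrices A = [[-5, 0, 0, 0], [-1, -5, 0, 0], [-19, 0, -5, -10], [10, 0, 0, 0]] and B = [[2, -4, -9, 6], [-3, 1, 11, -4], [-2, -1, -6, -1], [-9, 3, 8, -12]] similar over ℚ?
Two matrices over a field are similar if and only if they have the same invariant factors.

Both A and B have characteristic polynomial x(x + 5)^3 and minimal polynomial x(x + 5)^2. Computing further, both have invariant factors x + 5, x(x + 5)^2. Hence A and B are similar.

Yes.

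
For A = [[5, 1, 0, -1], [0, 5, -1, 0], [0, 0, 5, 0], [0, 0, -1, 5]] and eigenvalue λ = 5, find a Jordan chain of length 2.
v_1 = [[2, 1, 0, 0]]^T, v_2 = [[1, 0, 0, 0]]^T

We seek v_1 ∈ ker((A - 5I)^2) \ ker(A - 5I), then set v_{i+1} = (A - 5I) v_i.

One such chain is v_1 = [[2, 1, 0, 0]]^T, v_2 = [[1, 0, 0, 0]]^T. Check: (A - 5I) v_2 = [[0, 0, 0, 0]]^T = 0.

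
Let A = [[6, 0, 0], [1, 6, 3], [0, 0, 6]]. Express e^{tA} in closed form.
A has Jordan form J = [[6, 1, 0], [0, 6, 0], [0, 0, 6]] with A = PJP^{-1}, so e^{tA} = P e^{tJ} P^{-1}.

For a Jordan block J_k(λ), e^{tJ_k(λ)} = e^{λt} · (I + tN + t^2 N^2/2! + ... + t^{k-1} N^{k-1}/(k-1)!) where N is the nilpotent superdiagonal part.

Assembling the blocks and conjugating back gives the entries of e^{tA} as shown above.

e^{tA} = [[e^{6*t}, 0, 0], [t*e^{6*t}, e^{6*t}, 3*t*e^{6*t}], [0, 0, e^{6*t}]]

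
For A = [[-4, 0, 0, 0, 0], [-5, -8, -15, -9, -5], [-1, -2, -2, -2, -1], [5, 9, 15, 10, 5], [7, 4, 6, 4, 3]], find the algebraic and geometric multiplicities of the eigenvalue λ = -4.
The characteristic polynomial is x(x - 1)^3(x + 4), so the factor x + 4 appears with exponent 1: the algebraic multiplicity is 1.

rank(A + 4I) = 4, so the eigenspace has dimension 5 - 4 = 1: the geometric multiplicity is 1.

algebraic multiplicity 1, geometric multiplicity 1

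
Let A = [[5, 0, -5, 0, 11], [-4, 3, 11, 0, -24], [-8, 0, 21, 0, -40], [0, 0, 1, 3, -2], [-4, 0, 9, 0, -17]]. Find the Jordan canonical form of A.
The characteristic polynomial is det(xI - A) = (x - 3)^5, so the eigenvalues are 3 (algebraic multiplicity 5).

For λ = 3: rank(A - 3I) = 2, rank((A - 3I)^2) = 1, rank((A - 3I)^3) = 0. The eigenspace has dimension 5 - 2 = 3, so there are 3 Jordan blocks; the rank sequence gives block sizes [3, 1, 1].

Assembling the blocks gives the Jordan form J above.

J = [[3, 1, 0, 0, 0], [0, 3, 1, 0, 0], [0, 0, 3, 0, 0], [0, 0, 0, 3, 0], [0, 0, 0, 0, 3]]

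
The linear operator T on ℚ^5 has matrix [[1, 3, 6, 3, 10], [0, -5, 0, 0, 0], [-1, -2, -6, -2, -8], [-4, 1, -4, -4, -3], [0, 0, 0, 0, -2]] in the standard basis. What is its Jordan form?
J = [[-5, 0, 0, 0, 0], [0, -5, 0, 0, 0], [0, 0, -2, 1, 0], [0, 0, 0, -2, 1], [0, 0, 0, 0, -2]]

The characteristic polynomial is det(xI - A) = (x + 2)^3(x + 5)^2, so the eigenvalues are -5 (algebraic multiplicity 2), -2 (algebraic multiplicity 3).

For λ = -5: rank(A + 5I) = 3. The eigenspace has dimension 5 - 3 = 2, so there are 2 Jordan blocks; the rank sequence gives block sizes [1, 1].

For λ = -2: rank(A + 2I) = 4, rank((A + 2I)^2) = 3, rank((A + 2I)^3) = 2. The eigenspace has dimension 5 - 4 = 1, so there is 1 Jordan block; the rank sequence gives block sizes [3].

Assembling the blocks gives the Jordan form J above.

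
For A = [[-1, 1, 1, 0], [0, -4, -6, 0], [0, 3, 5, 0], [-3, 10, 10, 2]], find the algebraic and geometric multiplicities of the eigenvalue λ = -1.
The characteristic polynomial is (x - 2)^2(x + 1)^2, so the factor x + 1 appears with exponent 2: the algebraic multiplicity is 2.

rank(A + I) = 3, so the eigenspace has dimension 4 - 3 = 1: the geometric multiplicity is 1.

Since 1 < 2, A is not diagonalizable.

algebraic multiplicity 2, geometric multiplicity 1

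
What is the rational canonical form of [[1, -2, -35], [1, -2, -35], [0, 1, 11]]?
The invariant factors of A (the non-unit diagonal entries of the Smith normal form of xI - A over ℚ[x]) are x(x - 6)(x - 4), each dividing the next. The characteristic polynomial is their product, x(x - 6)(x - 4).

The rational canonical form is the block-diagonal matrix of companion matrices C(f_i):
R = [[0, 0, 0], [1, 0, -24], [0, 1, 10]].

R = [[0, 0, 0], [1, 0, -24], [0, 1, 10]]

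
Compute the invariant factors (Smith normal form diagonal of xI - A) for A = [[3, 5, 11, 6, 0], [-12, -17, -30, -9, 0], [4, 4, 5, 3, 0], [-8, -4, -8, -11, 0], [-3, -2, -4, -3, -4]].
The Jordan structure of A has elementary divisors (x + 5)^2, (x + 5)^2, (x + 4). Arranging the block sizes at each eigenvalue in decreasing order and taking row products gives the invariant factors.

Invariant factors (smallest first, each dividing the next): (x + 5)^2, (x + 4)(x + 5)^2.

Check: the last factor (x + 4)(x + 5)^2 is the minimal polynomial, and the product (x + 4)(x + 5)^4 is the characteristic polynomial.

(x + 5)^2, (x + 4)(x + 5)^2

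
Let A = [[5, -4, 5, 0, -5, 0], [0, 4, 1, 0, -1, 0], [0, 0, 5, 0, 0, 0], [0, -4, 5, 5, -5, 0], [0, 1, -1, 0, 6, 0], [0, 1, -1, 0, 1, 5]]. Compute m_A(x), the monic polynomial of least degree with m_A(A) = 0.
The characteristic polynomial factors as (x - 5)^6. The minimal polynomial is ∏(x - λ)^{k_λ} where k_λ is the size of the largest Jordan block at λ.

For λ = 5: rank(A - 5I) = 2, and the largest Jordan block has size 3 (the smallest k with rank((A - 5I)^k) = rank((A - 5I)^(k+1))).

So m_A(x) = (x - 5)^3.

m_A(x) = (x - 5)^3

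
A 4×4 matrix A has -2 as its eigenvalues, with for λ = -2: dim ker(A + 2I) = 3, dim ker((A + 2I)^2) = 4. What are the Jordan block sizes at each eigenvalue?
λ = -2: successive nullity increments [3, 1] count blocks of size ≥ k; block sizes are [2, 1, 1].

Jordan blocks: (-2, 2), (-2, 1), (-2, 1)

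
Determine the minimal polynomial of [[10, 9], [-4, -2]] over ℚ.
m_A(x) = (x - 4)^2

The characteristic polynomial factors as (x - 4)^2. The minimal polynomial is ∏(x - λ)^{k_λ} where k_λ is the size of the largest Jordan block at λ.

For λ = 4: rank(A - 4I) = 1, and the largest Jordan block has size 2 (the smallest k with rank((A - 4I)^k) = rank((A - 4I)^(k+1))).

So m_A(x) = (x - 4)^2.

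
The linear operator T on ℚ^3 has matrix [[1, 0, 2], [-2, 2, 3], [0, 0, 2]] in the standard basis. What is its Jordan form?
The characteristic polynomial is det(xI - A) = (x - 2)^2(x - 1), so the eigenvalues are 1 (algebraic multiplicity 1), 2 (algebraic multiplicity 2).

For λ = 1: algebraic multiplicity 1 gives one 1×1 block.

For λ = 2: rank(A - 2I) = 2, rank((A - 2I)^2) = 1. The eigenspace has dimension 3 - 2 = 1, so there is 1 Jordan block; the rank sequence gives block sizes [2].

Assembling the blocks gives the Jordan form J above.

J = [[1, 0, 0], [0, 2, 1], [0, 0, 2]]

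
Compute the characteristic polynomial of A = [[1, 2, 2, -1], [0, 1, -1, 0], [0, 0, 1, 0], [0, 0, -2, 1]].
χ_A(x) = (x - 1)^4

xI - A = [[x - 1, -2, -2, 1], [0, x - 1, 1, 0], [0, 0, x - 1, 0], [0, 0, 2, x - 1]].

Expanding det(xI - A) along the first row:
det(xI - A) = + (x - 1)·det([[x - 1, 1, 0], [0, x - 1, 0], [0, 2, x - 1]]) - (-2)·det([[0, 1, 0], [0, x - 1, 0], [0, 2, x - 1]]) + (-2)·det([[0, x - 1, 0], [0, 0, 0], [0, 0, x - 1]]) - (1)·det([[0, x - 1, 1], [0, 0, x - 1], [0, 0, 2]]).

Evaluating gives χ_A(x) = x^4 - 4x^3 + 6x^2 - 4x + 1 = (x - 1)^4.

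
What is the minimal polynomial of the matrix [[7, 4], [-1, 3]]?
m_A(x) = (x - 5)^2

The characteristic polynomial factors as (x - 5)^2. The minimal polynomial is ∏(x - λ)^{k_λ} where k_λ is the size of the largest Jordan block at λ.

For λ = 5: rank(A - 5I) = 1, and the largest Jordan block has size 2 (the smallest k with rank((A - 5I)^k) = rank((A - 5I)^(k+1))).

So m_A(x) = (x - 5)^2.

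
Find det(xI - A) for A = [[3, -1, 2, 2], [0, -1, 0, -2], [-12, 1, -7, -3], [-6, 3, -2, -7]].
xI - A = [[x - 3, 1, -2, -2], [0, x + 1, 0, 2], [12, -1, x + 7, 3], [6, -3, 2, x + 7]].

Expanding det(xI - A) along the first row:
det(xI - A) = + (x - 3)·det([[x + 1, 0, 2], [-1, x + 7, 3], [-3, 2, x + 7]]) - (1)·det([[0, 0, 2], [12, x + 7, 3], [6, 2, x + 7]]) + (-2)·det([[0, x + 1, 2], [12, -1, 3], [6, -3, x + 7]]) - (-2)·det([[0, x + 1, 0], [12, -1, x + 7], [6, -3, 2]]).

Evaluating gives χ_A(x) = x^4 + 12x^3 + 54x^2 + 108x + 81 = (x + 3)^4.

χ_A(x) = (x + 3)^4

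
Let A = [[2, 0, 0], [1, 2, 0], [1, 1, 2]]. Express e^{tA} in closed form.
A has Jordan form J = [[2, 1, 0], [0, 2, 1], [0, 0, 2]] with A = PJP^{-1}, so e^{tA} = P e^{tJ} P^{-1}.

For a Jordan block J_k(λ), e^{tJ_k(λ)} = e^{λt} · (I + tN + t^2 N^2/2! + ... + t^{k-1} N^{k-1}/(k-1)!) where N is the nilpotent superdiagonal part.

Assembling the blocks and conjugating back gives the entries of e^{tA} as shown above.

e^{tA} = [[e^{2*t}, 0, 0], [t*e^{2*t}, e^{2*t}, 0], [t*(t + 2)*e^{2*t}/2, t*e^{2*t}, e^{2*t}]]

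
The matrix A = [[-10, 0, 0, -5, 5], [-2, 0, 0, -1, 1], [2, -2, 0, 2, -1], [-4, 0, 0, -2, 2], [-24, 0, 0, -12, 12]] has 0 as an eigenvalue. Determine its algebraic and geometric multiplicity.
The characteristic polynomial is x^5, so the factor x appears with exponent 5: the algebraic multiplicity is 5.

rank(A) = 2, so the eigenspace has dimension 5 - 2 = 3: the geometric multiplicity is 3.

Since 3 < 5, A is not diagonalizable.

algebraic multiplicity 5, geometric multiplicity 3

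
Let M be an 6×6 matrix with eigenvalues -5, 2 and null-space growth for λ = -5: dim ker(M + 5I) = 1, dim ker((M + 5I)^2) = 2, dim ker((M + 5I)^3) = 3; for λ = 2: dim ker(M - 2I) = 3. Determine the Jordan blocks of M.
λ = -5: successive nullity increments [1, 1, 1] count blocks of size ≥ k; block sizes are [3].
λ = 2: successive nullity increments [3] count blocks of size ≥ k; block sizes are [1, 1, 1].

Jordan blocks: (-5, 3), (2, 1), (2, 1), (2, 1)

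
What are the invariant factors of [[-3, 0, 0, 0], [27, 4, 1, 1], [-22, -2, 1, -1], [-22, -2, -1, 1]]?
The Jordan structure of A has elementary divisors (x + 3), (x - 2)^2, (x - 2). Arranging the block sizes at each eigenvalue in decreasing order and taking row products gives the invariant factors.

Invariant factors (smallest first, each dividing the next): x - 2, (x - 2)^2(x + 3).

Check: the last factor (x - 2)^2(x + 3) is the minimal polynomial, and the product (x - 2)^3(x + 3) is the characteristic polynomial.

x - 2, (x - 2)^2(x + 3)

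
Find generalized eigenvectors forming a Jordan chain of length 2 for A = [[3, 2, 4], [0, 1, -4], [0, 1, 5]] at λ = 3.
v_1 = [[-2, 3, -1]]^T, v_2 = [[2, -2, 1]]^T

We seek v_1 ∈ ker((A - 3I)^2) \ ker(A - 3I), then set v_{i+1} = (A - 3I) v_i.

One such chain is v_1 = [[-2, 3, -1]]^T, v_2 = [[2, -2, 1]]^T. Check: (A - 3I) v_2 = [[0, 0, 0]]^T = 0.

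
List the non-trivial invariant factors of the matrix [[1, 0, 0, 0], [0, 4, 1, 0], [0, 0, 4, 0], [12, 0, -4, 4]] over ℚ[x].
The Jordan structure of A has elementary divisors (x - 1), (x - 4)^2, (x - 4). Arranging the block sizes at each eigenvalue in decreasing order and taking row products gives the invariant factors.

Invariant factors (smallest first, each dividing the next): x - 4, (x - 4)^2(x - 1).

Check: the last factor (x - 4)^2(x - 1) is the minimal polynomial, and the product (x - 4)^3(x - 1) is the characteristic polynomial.

x - 4, (x - 4)^2(x - 1)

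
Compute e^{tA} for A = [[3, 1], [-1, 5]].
A has Jordan form J = [[4, 1], [0, 4]] with A = PJP^{-1}, so e^{tA} = P e^{tJ} P^{-1}.

For a Jordan block J_k(λ), e^{tJ_k(λ)} = e^{λt} · (I + tN + t^2 N^2/2! + ... + t^{k-1} N^{k-1}/(k-1)!) where N is the nilpotent superdiagonal part.

Assembling the blocks and conjugating back gives the entries of e^{tA} as shown above.

e^{tA} = [[(1 - t)*e^{4*t}, t*e^{4*t}], [-t*e^{4*t}, (t + 1)*e^{4*t}]]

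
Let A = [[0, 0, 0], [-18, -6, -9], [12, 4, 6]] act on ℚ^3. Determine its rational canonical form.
The invariant factors of A (the non-unit diagonal entries of the Smith normal form of xI - A over ℚ[x]) are x, x^2, each dividing the next. The characteristic polynomial is their product, x^3.

The rational canonical form is the block-diagonal matrix of companion matrices C(f_i):
R = [[0, 0, 0], [0, 0, 0], [0, 1, 0]].

R = [[0, 0, 0], [0, 0, 0], [0, 1, 0]]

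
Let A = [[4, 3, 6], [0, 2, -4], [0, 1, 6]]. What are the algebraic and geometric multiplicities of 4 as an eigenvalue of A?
algebraic multiplicity 3, geometric multiplicity 2

The characteristic polynomial is (x - 4)^3, so the factor x - 4 appears with exponent 3: the algebraic multiplicity is 3.

rank(A - 4I) = 1, so the eigenspace has dimension 3 - 1 = 2: the geometric multiplicity is 2.

Since 2 < 3, A is not diagonalizable.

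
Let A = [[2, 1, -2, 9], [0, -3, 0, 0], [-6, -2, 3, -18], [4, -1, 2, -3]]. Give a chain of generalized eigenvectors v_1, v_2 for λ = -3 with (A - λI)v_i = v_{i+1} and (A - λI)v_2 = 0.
v_1 = [[0, 1, 0, 0]]^T, v_2 = [[1, 0, -2, -1]]^T

We seek v_1 ∈ ker((A + 3I)^2) \ ker(A + 3I), then set v_{i+1} = (A + 3I) v_i.

One such chain is v_1 = [[0, 1, 0, 0]]^T, v_2 = [[1, 0, -2, -1]]^T. Check: (A + 3I) v_2 = [[0, 0, 0, 0]]^T = 0.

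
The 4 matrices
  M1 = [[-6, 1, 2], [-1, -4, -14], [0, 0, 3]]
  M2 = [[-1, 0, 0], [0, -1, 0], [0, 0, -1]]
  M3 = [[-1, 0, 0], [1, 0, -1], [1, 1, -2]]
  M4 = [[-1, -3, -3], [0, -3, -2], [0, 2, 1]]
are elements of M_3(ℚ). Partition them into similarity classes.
3 classes: {M1}, {M2}, {M3, M4}

Characteristic polynomials: χ_{M1} = (x - 3)(x + 5)^2, χ_{M2} = (x + 1)^3, χ_{M3} = (x + 1)^3, χ_{M4} = (x + 1)^3.

{M1}: invariant factors (x - 3)(x + 5)^2.

{M2}: invariant factors x + 1, x + 1, x + 1.

{M3, M4}: invariant factors x + 1, (x + 1)^2.

Matrices are similar if and only if their invariant-factor lists agree; the partition into similarity classes is {M1}, {M2}, {M3, M4}.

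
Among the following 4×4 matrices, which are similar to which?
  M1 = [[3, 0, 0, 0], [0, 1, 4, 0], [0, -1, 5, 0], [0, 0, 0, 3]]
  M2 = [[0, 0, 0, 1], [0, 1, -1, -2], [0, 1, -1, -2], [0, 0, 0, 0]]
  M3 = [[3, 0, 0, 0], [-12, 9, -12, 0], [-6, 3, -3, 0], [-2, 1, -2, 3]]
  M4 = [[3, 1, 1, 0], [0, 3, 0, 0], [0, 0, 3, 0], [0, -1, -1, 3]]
2 classes: {M1, M3, M4}, {M2}

Characteristic polynomials: χ_{M1} = (x - 3)^4, χ_{M2} = x^4, χ_{M3} = (x - 3)^4, χ_{M4} = (x - 3)^4.

{M1, M3, M4}: invariant factors x - 3, x - 3, (x - 3)^2.

{M2}: invariant factors x^2, x^2.

Matrices are similar if and only if their invariant-factor lists agree; the partition into similarity classes is {M1, M3, M4}, {M2}.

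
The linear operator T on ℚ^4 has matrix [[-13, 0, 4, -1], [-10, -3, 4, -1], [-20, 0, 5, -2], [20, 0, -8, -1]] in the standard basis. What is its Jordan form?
The characteristic polynomial is det(xI - A) = (x + 3)^4, so the eigenvalues are -3 (algebraic multiplicity 4).

For λ = -3: rank(A + 3I) = 1, rank((A + 3I)^2) = 0. The eigenspace has dimension 4 - 1 = 3, so there are 3 Jordan blocks; the rank sequence gives block sizes [2, 1, 1].

Assembling the blocks gives the Jordan form J above.

J = [[-3, 1, 0, 0], [0, -3, 0, 0], [0, 0, -3, 0], [0, 0, 0, -3]]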